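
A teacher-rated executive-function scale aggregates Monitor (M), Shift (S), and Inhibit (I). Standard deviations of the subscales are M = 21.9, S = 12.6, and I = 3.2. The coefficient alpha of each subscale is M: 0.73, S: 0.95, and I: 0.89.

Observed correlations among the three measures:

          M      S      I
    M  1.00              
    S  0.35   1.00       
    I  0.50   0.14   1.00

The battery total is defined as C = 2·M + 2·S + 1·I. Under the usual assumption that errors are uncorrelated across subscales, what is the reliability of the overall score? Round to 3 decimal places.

Var(C) = 2²·21.9² + 2²·12.6² + 3.2² + 2·[4·21.9·12.6·0.35 + 2·21.9·3.2·0.50 + 2·12.6·3.2·0.14] = 2563.72 + 935.371 = 3499.09.
Under uncorrelated errors the observed covariances equal the true-score covariances, so only the own-variance terms attenuate.
True-score variance = [2²·21.9²·0.73 + 2²·12.6²·0.95 + 3.2²·0.89] + 935.371 = 2012.86 + 935.371 = 2948.23.
Reliability = 2948.23 / 3499.09 = 0.843.

0.843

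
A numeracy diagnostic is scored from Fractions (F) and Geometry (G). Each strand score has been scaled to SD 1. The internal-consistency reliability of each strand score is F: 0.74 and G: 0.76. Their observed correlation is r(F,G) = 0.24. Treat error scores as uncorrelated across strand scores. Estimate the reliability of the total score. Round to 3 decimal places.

0.798

Var(F+G) = 2 + 2·[0.24] = 2 + 0.48 = 2.48.
Under uncorrelated errors the observed covariances equal the true-score covariances, so only the own-variance terms attenuate.
True-score variance = [0.74 + 0.76] + 0.48 = 1.5 + 0.48 = 1.98.
Reliability = 1.98 / 2.48 = 0.798.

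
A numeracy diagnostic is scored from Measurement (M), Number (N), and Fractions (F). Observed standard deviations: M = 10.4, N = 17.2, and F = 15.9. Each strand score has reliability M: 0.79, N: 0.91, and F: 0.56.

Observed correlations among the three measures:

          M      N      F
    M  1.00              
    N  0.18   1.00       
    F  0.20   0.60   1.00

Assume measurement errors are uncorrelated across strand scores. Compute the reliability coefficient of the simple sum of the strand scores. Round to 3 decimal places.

Var(M+N+F) = 10.4² + 17.2² + 15.9² + 2·[10.4·17.2·0.18 + 10.4·15.9·0.20 + 17.2·15.9·0.60] = 656.81 + 458.717 = 1115.53.
Because errors are independent across components, Cov(Tᵢ,Tⱼ) = Cov(Xᵢ,Xⱼ); the off-diagonal part of the true-score variance is the same as above.
True-score variance = [10.4²·0.79 + 17.2²·0.91 + 15.9²·0.56] + 458.717 = 496.234 + 458.717 = 954.951.
Reliability = 954.951 / 1115.53 = 0.856.

0.856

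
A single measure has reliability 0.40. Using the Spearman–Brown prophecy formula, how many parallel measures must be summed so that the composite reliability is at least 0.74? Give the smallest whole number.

5

k ≥ ρ*(1−ρ₁)/(ρ₁(1−ρ*)) = 0.74·0.60 / (0.40·0.26) = 4.269.
Smallest integer k = 5.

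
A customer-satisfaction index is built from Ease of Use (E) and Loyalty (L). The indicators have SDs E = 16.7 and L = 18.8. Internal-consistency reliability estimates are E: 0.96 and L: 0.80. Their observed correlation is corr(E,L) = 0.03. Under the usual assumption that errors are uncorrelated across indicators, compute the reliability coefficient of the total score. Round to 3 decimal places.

0.874

Var(E+L) = 16.7² + 18.8² + 2·[16.7·18.8·0.03] = 632.33 + 18.8376 = 651.168.
With uncorrelated errors the cross-covariances are all true-score covariance, so they carry over unchanged; only the diagonal terms shrink to ρᵢσᵢ².
True-score variance = [16.7²·0.96 + 18.8²·0.80] + 18.8376 = 550.486 + 18.8376 = 569.324.
Reliability = 569.324 / 651.168 = 0.874.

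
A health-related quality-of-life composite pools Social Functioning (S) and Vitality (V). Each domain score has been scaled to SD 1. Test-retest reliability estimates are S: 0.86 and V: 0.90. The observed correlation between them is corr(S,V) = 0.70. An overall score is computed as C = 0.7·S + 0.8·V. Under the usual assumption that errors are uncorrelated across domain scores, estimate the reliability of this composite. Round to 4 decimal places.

0.9307

Var(C) = 0.7² + 0.8² + 2·[0.56·0.70] = 1.13 + 0.784 = 1.914.
Because errors are independent across components, Cov(Tᵢ,Tⱼ) = Cov(Xᵢ,Xⱼ); the off-diagonal part of the true-score variance is the same as above.
True-score variance = [0.7²·0.86 + 0.8²·0.90] + 0.784 = 0.9974 + 0.784 = 1.7814.
Reliability = 1.7814 / 1.914 = 0.9307.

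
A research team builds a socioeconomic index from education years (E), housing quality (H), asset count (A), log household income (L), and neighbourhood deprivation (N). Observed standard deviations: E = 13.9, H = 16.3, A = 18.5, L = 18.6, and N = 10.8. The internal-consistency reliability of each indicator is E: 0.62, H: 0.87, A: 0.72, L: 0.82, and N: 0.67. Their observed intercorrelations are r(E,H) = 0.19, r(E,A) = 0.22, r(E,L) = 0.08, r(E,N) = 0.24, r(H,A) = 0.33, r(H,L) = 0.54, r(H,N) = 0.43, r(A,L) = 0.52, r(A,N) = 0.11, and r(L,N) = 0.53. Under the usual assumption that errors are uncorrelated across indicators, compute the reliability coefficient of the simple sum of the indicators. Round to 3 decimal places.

Var(E+H+A+L+N) = 13.9² + 16.3² + 18.5² + 18.6² + 10.8² + 2·[13.9·16.3·0.19 + 13.9·18.5·0.22 + 13.9·18.6·0.08 + 13.9·10.8·0.24 + 16.3·18.5·0.33 + 16.3·18.6·0.54 + 16.3·10.8·0.43 + 18.5·18.6·0.52 + 18.5·10.8·0.11 + 18.6·10.8·0.53] = 1263.75 + 1605.27 = 2869.02.
Because errors are independent across components, Cov(Tᵢ,Tⱼ) = Cov(Xᵢ,Xⱼ); the off-diagonal part of the true-score variance is the same as above.
True-score variance = [13.9²·0.62 + 16.3²·0.87 + 18.5²·0.72 + 18.6²·0.82 + 10.8²·0.67] + 1605.27 = 959.197 + 1605.27 = 2564.47.
Reliability = 2564.47 / 2869.02 = 0.894.

0.894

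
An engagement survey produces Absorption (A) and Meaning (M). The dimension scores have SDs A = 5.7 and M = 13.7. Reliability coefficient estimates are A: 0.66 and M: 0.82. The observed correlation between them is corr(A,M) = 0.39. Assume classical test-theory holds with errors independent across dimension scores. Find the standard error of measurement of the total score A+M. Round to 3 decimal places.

Var(total) = 220.18 + 60.9102 = 281.09.
True-score variance = 175.349 + 60.9102 = 236.259, so reliability = 0.8405.
Error variance = 281.09 − 236.259 = 44.8308; SEM = √44.8308 = 6.696.

6.696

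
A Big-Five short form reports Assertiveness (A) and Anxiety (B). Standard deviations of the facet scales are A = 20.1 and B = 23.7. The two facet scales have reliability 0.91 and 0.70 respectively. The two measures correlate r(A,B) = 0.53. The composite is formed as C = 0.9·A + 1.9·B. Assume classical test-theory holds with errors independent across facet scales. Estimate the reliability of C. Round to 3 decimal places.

Var(C) = 0.9²·20.1² + 1.9²·23.7² + 2·[1.71·20.1·23.7·0.53] = 2354.95 + 863.468 = 3218.42.
With uncorrelated errors the cross-covariances are all true-score covariance, so they carry over unchanged; only the diagonal terms shrink to ρᵢσᵢ².
True-score variance = [0.9²·20.1²·0.91 + 1.9²·23.7²·0.70] + 863.468 = 1717.19 + 863.468 = 2580.65.
Reliability = 2580.65 / 3218.42 = 0.802.

0.802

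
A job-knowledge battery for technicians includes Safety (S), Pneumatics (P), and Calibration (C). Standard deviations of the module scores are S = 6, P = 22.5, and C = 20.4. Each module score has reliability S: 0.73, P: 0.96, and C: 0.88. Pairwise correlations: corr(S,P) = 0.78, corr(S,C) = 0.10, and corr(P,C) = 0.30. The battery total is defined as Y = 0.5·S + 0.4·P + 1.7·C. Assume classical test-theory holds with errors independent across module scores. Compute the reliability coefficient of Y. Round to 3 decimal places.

Var(Y) = 0.5²·6² + 0.4²·22.5² + 1.7²·20.4² + 2·[0.2·6·22.5·0.78 + 0.85·6·20.4·0.10 + 0.68·22.5·20.4·0.30] = 1292.7 + 250.2 = 1542.9.
Because errors are independent across components, Cov(Tᵢ,Tⱼ) = Cov(Xᵢ,Xⱼ); the off-diagonal part of the true-score variance is the same as above.
True-score variance = [0.5²·6²·0.73 + 0.4²·22.5²·0.96 + 1.7²·20.4²·0.88] + 250.2 = 1142.71 + 250.2 = 1392.91.
Reliability = 1392.91 / 1542.9 = 0.903.

0.903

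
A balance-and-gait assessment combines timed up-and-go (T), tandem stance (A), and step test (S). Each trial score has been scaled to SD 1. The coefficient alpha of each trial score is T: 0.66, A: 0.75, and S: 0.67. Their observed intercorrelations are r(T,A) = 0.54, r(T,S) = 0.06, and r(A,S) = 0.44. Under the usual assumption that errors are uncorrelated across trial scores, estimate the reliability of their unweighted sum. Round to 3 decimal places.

0.819

Var(T+A+S) = 3 + 2·[0.54 + 0.06 + 0.44] = 3 + 2.08 = 5.08.
With uncorrelated errors the cross-covariances are all true-score covariance, so they carry over unchanged; only the diagonal terms shrink to ρᵢσᵢ².
True-score variance = [0.66 + 0.75 + 0.67] + 2.08 = 2.08 + 2.08 = 4.16.
Reliability = 4.16 / 5.08 = 0.819.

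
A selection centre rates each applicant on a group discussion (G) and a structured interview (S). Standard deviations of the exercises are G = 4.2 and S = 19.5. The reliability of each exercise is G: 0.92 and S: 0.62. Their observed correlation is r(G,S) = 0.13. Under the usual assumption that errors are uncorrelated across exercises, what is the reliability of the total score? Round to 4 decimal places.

Var(G+S) = 4.2² + 19.5² + 2·[4.2·19.5·0.13] = 397.89 + 21.294 = 419.184.
With uncorrelated errors the cross-covariances are all true-score covariance, so they carry over unchanged; only the diagonal terms shrink to ρᵢσᵢ².
True-score variance = [4.2²·0.92 + 19.5²·0.62] + 21.294 = 251.984 + 21.294 = 273.278.
Reliability = 273.278 / 419.184 = 0.6519.

0.6519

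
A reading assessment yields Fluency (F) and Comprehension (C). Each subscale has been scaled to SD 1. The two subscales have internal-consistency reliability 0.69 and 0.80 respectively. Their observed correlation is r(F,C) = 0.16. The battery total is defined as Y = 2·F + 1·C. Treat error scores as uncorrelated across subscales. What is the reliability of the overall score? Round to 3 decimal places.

Var(Y) = 2² + 1 + 2·[2·0.16] = 5 + 0.64 = 5.64.
Under uncorrelated errors the observed covariances equal the true-score covariances, so only the own-variance terms attenuate.
True-score variance = [2²·0.69 + 0.80] + 0.64 = 3.56 + 0.64 = 4.2.
Reliability = 4.2 / 5.64 = 0.745.

0.745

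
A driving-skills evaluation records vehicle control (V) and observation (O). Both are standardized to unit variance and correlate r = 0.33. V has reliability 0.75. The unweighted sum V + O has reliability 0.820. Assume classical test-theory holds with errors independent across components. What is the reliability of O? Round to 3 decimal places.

Var(V+O) = 2 + 2·0.33 = 2.660.
True-score variance = ρ_V + ρ_O + 2·0.33, so 0.820 = (0.75 + ρ_O + 0.66) / 2.660.
ρ_O = 0.820·2.660 − 0.75 − 0.66 = 0.771.

0.771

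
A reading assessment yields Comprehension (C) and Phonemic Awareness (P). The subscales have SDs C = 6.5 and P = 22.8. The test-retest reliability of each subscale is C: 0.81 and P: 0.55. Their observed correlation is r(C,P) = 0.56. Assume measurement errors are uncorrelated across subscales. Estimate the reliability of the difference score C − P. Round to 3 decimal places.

Var(C−P) = 6.5² + 22.8² − 2·6.5·22.8·0.56 = 562.09 − 165.984 = 396.106.
Because errors are independent across components, Cov(Tᵢ,Tⱼ) = Cov(Xᵢ,Xⱼ); the off-diagonal part of the true-score variance is the same as above.
True-score variance = [6.5²·0.81 + 22.8²·0.55] − 165.984 = 320.135 − 165.984 = 154.151.
Reliability = 154.151 / 396.106 = 0.389.

0.389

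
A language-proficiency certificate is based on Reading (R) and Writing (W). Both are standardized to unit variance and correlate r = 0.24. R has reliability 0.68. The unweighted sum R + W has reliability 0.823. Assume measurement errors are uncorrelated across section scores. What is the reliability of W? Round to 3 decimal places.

Var(R+W) = 2 + 2·0.24 = 2.480.
True-score variance = ρ_R + ρ_W + 2·0.24, so 0.823 = (0.68 + ρ_W + 0.48) / 2.480.
ρ_W = 0.823·2.480 − 0.68 − 0.48 = 0.881.

0.881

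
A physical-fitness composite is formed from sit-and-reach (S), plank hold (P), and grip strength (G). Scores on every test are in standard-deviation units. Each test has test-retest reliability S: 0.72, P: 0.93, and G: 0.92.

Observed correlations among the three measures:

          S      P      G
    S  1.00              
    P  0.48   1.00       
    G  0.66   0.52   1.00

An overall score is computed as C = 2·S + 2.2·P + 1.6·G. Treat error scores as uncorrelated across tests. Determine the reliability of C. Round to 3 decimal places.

0.929

Var(C) = 2² + 2.2² + 1.6² + 2·[4.4·0.48 + 3.2·0.66 + 3.52·0.52] = 11.4 + 12.1088 = 23.5088.
Under uncorrelated errors the observed covariances equal the true-score covariances, so only the own-variance terms attenuate.
True-score variance = [2²·0.72 + 2.2²·0.93 + 1.6²·0.92] + 12.1088 = 9.7364 + 12.1088 = 21.8452.
Reliability = 21.8452 / 23.5088 = 0.929.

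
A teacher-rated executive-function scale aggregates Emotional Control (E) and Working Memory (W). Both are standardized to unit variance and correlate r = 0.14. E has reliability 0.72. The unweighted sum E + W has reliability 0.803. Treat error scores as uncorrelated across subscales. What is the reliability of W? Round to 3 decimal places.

0.831

Var(E+W) = 2 + 2·0.14 = 2.280.
True-score variance = ρ_E + ρ_W + 2·0.14, so 0.803 = (0.72 + ρ_W + 0.28) / 2.280.
ρ_W = 0.803·2.280 − 0.72 − 0.28 = 0.831.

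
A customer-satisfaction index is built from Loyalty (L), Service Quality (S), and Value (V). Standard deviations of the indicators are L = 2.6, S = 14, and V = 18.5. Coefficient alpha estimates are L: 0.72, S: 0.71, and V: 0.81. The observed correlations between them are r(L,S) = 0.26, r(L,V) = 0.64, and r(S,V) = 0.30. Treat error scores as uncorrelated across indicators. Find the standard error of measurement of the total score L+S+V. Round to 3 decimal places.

Var(total) = 545.01 + 235.896 = 780.906.
True-score variance = 421.25 + 235.896 = 657.146, so reliability = 0.8415.
Error variance = 780.906 − 657.146 = 123.76; SEM = √123.76 = 11.125.

11.125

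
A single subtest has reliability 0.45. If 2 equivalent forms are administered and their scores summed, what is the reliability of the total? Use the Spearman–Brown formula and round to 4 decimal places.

ρ_k = kρ / (1 + (k−1)ρ) = 2·0.45 / (1 + 1·0.45) = 0.900 / 1.450 = 0.6207.

0.6207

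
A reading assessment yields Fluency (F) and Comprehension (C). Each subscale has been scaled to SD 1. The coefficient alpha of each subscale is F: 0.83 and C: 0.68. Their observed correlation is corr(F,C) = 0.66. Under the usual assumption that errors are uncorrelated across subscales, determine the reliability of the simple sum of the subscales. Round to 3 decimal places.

0.852

Var(F+C) = 2 + 2·[0.66] = 2 + 1.32 = 3.32.
Because errors are independent across components, Cov(Tᵢ,Tⱼ) = Cov(Xᵢ,Xⱼ); the off-diagonal part of the true-score variance is the same as above.
True-score variance = [0.83 + 0.68] + 1.32 = 1.51 + 1.32 = 2.83.
Reliability = 2.83 / 3.32 = 0.852.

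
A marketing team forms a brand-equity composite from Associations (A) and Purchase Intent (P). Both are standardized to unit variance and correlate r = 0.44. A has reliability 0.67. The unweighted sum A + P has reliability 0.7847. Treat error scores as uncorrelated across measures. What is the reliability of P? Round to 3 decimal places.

Var(A+P) = 2 + 2·0.44 = 2.880.
True-score variance = ρ_A + ρ_P + 2·0.44, so 0.7847 = (0.67 + ρ_P + 0.88) / 2.880.
ρ_P = 0.7847·2.880 − 0.67 − 0.88 = 0.710.

0.710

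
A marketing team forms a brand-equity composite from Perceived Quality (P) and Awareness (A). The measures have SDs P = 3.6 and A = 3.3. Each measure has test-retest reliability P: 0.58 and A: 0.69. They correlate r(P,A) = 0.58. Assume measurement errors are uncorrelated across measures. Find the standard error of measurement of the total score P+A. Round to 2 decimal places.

Var(total) = 23.85 + 13.7808 = 37.6308.
True-score variance = 15.0309 + 13.7808 = 28.8117, so reliability = 0.7656.
Error variance = 37.6308 − 28.8117 = 8.8191; SEM = √8.8191 = 2.97.

2.97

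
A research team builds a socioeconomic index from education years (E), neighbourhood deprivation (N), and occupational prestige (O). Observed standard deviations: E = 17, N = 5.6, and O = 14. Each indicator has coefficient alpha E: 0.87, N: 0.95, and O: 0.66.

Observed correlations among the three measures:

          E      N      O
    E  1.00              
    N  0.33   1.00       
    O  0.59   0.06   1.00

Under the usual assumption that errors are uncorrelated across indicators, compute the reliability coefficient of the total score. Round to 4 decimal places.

0.8783

Var(E+N+O) = 17² + 5.6² + 14² + 2·[17·5.6·0.33 + 17·14·0.59 + 5.6·14·0.06] = 516.36 + 353.08 = 869.44.
With uncorrelated errors the cross-covariances are all true-score covariance, so they carry over unchanged; only the diagonal terms shrink to ρᵢσᵢ².
True-score variance = [17²·0.87 + 5.6²·0.95 + 14²·0.66] + 353.08 = 410.582 + 353.08 = 763.662.
Reliability = 763.662 / 869.44 = 0.8783.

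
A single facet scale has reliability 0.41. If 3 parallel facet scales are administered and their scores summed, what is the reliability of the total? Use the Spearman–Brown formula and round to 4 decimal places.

0.6758

ρ_k = kρ / (1 + (k−1)ρ) = 3·0.41 / (1 + 2·0.41) = 1.230 / 1.820 = 0.6758.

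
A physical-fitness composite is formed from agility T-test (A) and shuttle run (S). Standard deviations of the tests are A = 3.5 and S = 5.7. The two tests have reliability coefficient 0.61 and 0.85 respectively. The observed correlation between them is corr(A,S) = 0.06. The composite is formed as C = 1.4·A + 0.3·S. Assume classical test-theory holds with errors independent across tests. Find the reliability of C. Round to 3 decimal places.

Var(C) = 1.4²·3.5² + 0.3²·5.7² + 2·[0.42·3.5·5.7·0.06] = 26.9341 + 1.00548 = 27.9396.
Under uncorrelated errors the observed covariances equal the true-score covariances, so only the own-variance terms attenuate.
True-score variance = [1.4²·3.5²·0.61 + 0.3²·5.7²·0.85] + 1.00548 = 17.1316 + 1.00548 = 18.1371.
Reliability = 18.1371 / 27.9396 = 0.649.

0.649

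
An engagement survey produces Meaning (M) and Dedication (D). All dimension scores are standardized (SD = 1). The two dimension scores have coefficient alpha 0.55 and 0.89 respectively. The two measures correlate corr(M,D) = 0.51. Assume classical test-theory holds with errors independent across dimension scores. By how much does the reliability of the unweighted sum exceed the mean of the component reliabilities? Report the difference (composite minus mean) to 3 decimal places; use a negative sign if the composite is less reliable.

Var(sum) = 2 + 1.02 = 3.02; true-score variance = 1.44 + 1.02 = 2.46; composite reliability = 0.8146.
Mean component reliability = 0.7200.
Difference = 0.8146 − 0.7200 = 0.095.

0.095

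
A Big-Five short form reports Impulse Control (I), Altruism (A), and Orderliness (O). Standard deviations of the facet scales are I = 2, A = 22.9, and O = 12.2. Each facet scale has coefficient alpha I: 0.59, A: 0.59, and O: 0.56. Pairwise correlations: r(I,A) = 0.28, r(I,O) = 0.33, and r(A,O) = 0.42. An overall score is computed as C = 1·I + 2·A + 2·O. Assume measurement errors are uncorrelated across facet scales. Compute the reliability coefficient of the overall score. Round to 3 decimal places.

Var(C) = 2² + 2²·22.9² + 2²·12.2² + 2·[2·2·22.9·0.28 + 2·2·12.2·0.33 + 4·22.9·12.2·0.42] = 2697 + 1022.22 = 3719.22.
Because errors are independent across components, Cov(Tᵢ,Tⱼ) = Cov(Xᵢ,Xⱼ); the off-diagonal part of the true-score variance is the same as above.
True-score variance = [2²·0.59 + 2²·22.9²·0.59 + 2²·12.2²·0.56] + 1022.22 = 1573.37 + 1022.22 = 2595.59.
Reliability = 2595.59 / 3719.22 = 0.698.

0.698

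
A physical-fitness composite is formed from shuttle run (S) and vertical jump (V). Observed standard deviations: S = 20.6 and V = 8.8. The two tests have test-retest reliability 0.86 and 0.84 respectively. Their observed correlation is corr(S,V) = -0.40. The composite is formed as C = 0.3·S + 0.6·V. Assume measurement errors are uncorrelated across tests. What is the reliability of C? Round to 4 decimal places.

0.7546

Var(C) = 0.3²·20.6² + 0.6²·8.8² + 2·[0.18·20.6·8.8·(-0.40)] = 66.0708 − 26.1043 = 39.9665.
Because errors are independent across components, Cov(Tᵢ,Tⱼ) = Cov(Xᵢ,Xⱼ); the off-diagonal part of the true-score variance is the same as above.
True-score variance = [0.3²·20.6²·0.86 + 0.6²·8.8²·0.84] − 26.1043 = 56.2633 − 26.1043 = 30.159.
Reliability = 30.159 / 39.9665 = 0.7546.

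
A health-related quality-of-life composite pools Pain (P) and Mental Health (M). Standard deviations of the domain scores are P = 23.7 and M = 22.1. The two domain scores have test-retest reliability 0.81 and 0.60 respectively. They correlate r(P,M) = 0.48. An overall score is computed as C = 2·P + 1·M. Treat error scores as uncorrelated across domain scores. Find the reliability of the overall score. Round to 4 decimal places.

Var(C) = 2²·23.7² + 22.1² + 2·[2·23.7·22.1·0.48] = 2735.17 + 1005.64 = 3740.81.
With uncorrelated errors the cross-covariances are all true-score covariance, so they carry over unchanged; only the diagonal terms shrink to ρᵢσᵢ².
True-score variance = [2²·23.7²·0.81 + 22.1²·0.60] + 1005.64 = 2112.92 + 1005.64 = 3118.56.
Reliability = 3118.56 / 3740.81 = 0.8337.

0.8337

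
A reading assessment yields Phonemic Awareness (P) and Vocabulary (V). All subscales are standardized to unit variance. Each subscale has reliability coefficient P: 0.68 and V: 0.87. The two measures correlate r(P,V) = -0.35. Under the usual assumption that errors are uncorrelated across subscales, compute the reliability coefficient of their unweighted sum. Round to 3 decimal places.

Var(P+V) = 2 + 2·[(-0.35)] = 2 − 0.7 = 1.3.
With uncorrelated errors the cross-covariances are all true-score covariance, so they carry over unchanged; only the diagonal terms shrink to ρᵢσᵢ².
True-score variance = [0.68 + 0.87] − 0.7 = 1.55 − 0.7 = 0.85.
Reliability = 0.85 / 1.3 = 0.654.

0.654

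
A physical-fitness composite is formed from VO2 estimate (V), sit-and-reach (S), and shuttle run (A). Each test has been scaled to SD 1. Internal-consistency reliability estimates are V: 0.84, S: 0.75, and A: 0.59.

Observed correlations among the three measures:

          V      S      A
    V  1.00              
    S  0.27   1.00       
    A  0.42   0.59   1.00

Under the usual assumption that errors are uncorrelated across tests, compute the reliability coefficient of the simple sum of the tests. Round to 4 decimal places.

0.8525

Var(V+S+A) = 3 + 2·[0.27 + 0.42 + 0.59] = 3 + 2.56 = 5.56.
Under uncorrelated errors the observed covariances equal the true-score covariances, so only the own-variance terms attenuate.
True-score variance = [0.84 + 0.75 + 0.59] + 2.56 = 2.18 + 2.56 = 4.74.
Reliability = 4.74 / 5.56 = 0.8525.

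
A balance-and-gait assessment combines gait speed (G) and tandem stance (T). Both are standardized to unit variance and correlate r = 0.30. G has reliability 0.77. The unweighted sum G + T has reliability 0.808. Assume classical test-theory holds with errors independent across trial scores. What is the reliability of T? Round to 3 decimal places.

0.731

Var(G+T) = 2 + 2·0.30 = 2.600.
True-score variance = ρ_G + ρ_T + 2·0.30, so 0.808 = (0.77 + ρ_T + 0.60) / 2.600.
ρ_T = 0.808·2.600 − 0.77 − 0.60 = 0.731.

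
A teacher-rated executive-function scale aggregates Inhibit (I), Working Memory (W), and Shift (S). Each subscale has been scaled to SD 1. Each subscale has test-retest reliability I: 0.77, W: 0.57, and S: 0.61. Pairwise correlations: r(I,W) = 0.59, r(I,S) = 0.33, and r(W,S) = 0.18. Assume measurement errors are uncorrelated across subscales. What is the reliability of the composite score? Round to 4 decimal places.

Var(I+W+S) = 3 + 2·[0.59 + 0.33 + 0.18] = 3 + 2.2 = 5.2.
Because errors are independent across components, Cov(Tᵢ,Tⱼ) = Cov(Xᵢ,Xⱼ); the off-diagonal part of the true-score variance is the same as above.
True-score variance = [0.77 + 0.57 + 0.61] + 2.2 = 1.95 + 2.2 = 4.15.
Reliability = 4.15 / 5.2 = 0.7981.

0.7981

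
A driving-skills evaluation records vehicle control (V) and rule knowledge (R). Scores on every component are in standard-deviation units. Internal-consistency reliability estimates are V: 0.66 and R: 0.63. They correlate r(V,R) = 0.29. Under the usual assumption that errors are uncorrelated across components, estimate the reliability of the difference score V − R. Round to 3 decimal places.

0.500

Var(V−R) = 1 + 1 − 2·0.29 = 2 − 0.58 = 1.42.
Under uncorrelated errors the observed covariances equal the true-score covariances, so only the own-variance terms attenuate.
True-score variance = [0.66 + 0.63] − 0.58 = 1.29 − 0.58 = 0.71.
Reliability = 0.71 / 1.42 = 0.500.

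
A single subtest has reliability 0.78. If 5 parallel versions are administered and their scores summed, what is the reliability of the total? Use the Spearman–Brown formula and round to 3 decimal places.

0.947

ρ_k = kρ / (1 + (k−1)ρ) = 5·0.78 / (1 + 4·0.78) = 3.900 / 4.120 = 0.947.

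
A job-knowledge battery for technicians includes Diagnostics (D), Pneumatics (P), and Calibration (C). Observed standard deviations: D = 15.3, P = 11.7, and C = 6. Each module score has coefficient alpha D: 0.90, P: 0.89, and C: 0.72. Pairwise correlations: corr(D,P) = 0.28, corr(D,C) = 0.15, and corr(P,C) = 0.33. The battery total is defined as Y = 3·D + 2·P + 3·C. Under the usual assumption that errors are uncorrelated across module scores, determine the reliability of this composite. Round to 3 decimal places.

Var(Y) = 3²·15.3² + 2²·11.7² + 3²·6² + 2·[6·15.3·11.7·0.28 + 9·15.3·6·0.15 + 6·11.7·6·0.33] = 2978.37 + 1127.33 = 4105.7.
With uncorrelated errors the cross-covariances are all true-score covariance, so they carry over unchanged; only the diagonal terms shrink to ρᵢσᵢ².
True-score variance = [3²·15.3²·0.90 + 2²·11.7²·0.89 + 3²·6²·0.72] + 1127.33 = 2616.74 + 1127.33 = 3744.06.
Reliability = 3744.06 / 4105.7 = 0.912.

0.912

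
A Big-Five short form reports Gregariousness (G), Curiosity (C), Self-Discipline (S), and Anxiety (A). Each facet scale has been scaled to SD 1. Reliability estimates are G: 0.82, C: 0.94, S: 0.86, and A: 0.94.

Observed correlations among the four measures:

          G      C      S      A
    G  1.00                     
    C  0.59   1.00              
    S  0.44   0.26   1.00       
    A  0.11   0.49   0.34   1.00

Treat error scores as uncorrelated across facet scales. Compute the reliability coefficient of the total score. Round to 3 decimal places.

0.948

Var(G+C+S+A) = 4 + 2·[0.59 + 0.44 + 0.11 + 0.26 + 0.49 + 0.34] = 4 + 4.46 = 8.46.
With uncorrelated errors the cross-covariances are all true-score covariance, so they carry over unchanged; only the diagonal terms shrink to ρᵢσᵢ².
True-score variance = [0.82 + 0.94 + 0.86 + 0.94] + 4.46 = 3.56 + 4.46 = 8.02.
Reliability = 8.02 / 8.46 = 0.948.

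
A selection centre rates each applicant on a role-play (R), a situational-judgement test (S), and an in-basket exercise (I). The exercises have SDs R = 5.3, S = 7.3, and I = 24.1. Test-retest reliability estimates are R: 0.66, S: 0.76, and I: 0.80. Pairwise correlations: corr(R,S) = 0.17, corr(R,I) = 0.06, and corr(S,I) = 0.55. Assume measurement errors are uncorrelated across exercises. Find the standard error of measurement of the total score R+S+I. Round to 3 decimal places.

11.769

Var(total) = 662.19 + 222.005 = 884.195.
True-score variance = 523.688 + 222.005 = 745.693, so reliability = 0.8434.
Error variance = 884.195 − 745.693 = 138.502; SEM = √138.502 = 11.769.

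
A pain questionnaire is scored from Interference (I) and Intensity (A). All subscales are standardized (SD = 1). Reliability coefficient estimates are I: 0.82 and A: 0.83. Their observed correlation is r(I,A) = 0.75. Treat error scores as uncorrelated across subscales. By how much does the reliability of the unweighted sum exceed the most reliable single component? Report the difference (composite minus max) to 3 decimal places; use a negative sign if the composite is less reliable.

0.070

Var(sum) = 2 + 1.5 = 3.5; true-score variance = 1.65 + 1.5 = 3.15; composite reliability = 0.9000.
Max component reliability = 0.8300.
Difference = 0.9000 − 0.8300 = 0.070.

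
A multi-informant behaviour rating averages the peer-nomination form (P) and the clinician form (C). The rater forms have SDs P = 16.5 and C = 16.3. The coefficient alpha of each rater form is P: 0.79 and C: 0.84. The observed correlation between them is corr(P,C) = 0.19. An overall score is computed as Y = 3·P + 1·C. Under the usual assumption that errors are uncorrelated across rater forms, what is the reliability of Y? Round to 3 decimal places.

Var(Y) = 3²·16.5² + 16.3² + 2·[3·16.5·16.3·0.19] = 2715.94 + 306.603 = 3022.54.
Under uncorrelated errors the observed covariances equal the true-score covariances, so only the own-variance terms attenuate.
True-score variance = [3²·16.5²·0.79 + 16.3²·0.84] + 306.603 = 2158.88 + 306.603 = 2465.48.
Reliability = 2465.48 / 3022.54 = 0.816.

0.816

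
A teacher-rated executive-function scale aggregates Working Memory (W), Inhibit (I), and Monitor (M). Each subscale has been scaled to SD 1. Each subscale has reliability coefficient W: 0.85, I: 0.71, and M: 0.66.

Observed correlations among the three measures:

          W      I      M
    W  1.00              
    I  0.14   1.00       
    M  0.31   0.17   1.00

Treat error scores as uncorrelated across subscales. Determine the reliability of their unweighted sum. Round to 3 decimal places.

0.816

Var(W+I+M) = 3 + 2·[0.14 + 0.31 + 0.17] = 3 + 1.24 = 4.24.
Because errors are independent across components, Cov(Tᵢ,Tⱼ) = Cov(Xᵢ,Xⱼ); the off-diagonal part of the true-score variance is the same as above.
True-score variance = [0.85 + 0.71 + 0.66] + 1.24 = 2.22 + 1.24 = 3.46.
Reliability = 3.46 / 4.24 = 0.816.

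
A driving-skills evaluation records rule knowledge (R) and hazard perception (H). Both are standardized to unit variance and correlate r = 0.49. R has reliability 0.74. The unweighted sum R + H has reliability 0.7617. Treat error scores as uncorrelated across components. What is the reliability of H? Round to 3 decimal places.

Var(R+H) = 2 + 2·0.49 = 2.980.
True-score variance = ρ_R + ρ_H + 2·0.49, so 0.7617 = (0.74 + ρ_H + 0.98) / 2.980.
ρ_H = 0.7617·2.980 − 0.74 − 0.98 = 0.550.

0.550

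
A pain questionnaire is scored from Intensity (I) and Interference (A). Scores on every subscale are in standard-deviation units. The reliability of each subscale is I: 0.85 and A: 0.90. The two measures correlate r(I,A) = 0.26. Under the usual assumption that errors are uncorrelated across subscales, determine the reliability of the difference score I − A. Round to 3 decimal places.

0.831

Var(I−A) = 1 + 1 − 2·0.26 = 2 − 0.52 = 1.48.
Because errors are independent across components, Cov(Tᵢ,Tⱼ) = Cov(Xᵢ,Xⱼ); the off-diagonal part of the true-score variance is the same as above.
True-score variance = [0.85 + 0.90] − 0.52 = 1.75 − 0.52 = 1.23.
Reliability = 1.23 / 1.48 = 0.831.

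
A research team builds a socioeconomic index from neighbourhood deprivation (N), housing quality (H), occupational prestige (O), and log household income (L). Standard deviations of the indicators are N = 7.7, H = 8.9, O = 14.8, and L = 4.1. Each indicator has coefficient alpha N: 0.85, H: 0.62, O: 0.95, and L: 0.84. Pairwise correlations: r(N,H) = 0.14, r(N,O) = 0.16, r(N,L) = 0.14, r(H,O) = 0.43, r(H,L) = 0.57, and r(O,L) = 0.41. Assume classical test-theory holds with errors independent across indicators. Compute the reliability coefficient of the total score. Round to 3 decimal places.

0.918

Var(N+H+O+L) = 7.7² + 8.9² + 14.8² + 4.1² + 2·[7.7·8.9·0.14 + 7.7·14.8·0.16 + 7.7·4.1·0.14 + 8.9·14.8·0.43 + 8.9·4.1·0.57 + 14.8·4.1·0.41] = 374.35 + 269.131 = 643.481.
With uncorrelated errors the cross-covariances are all true-score covariance, so they carry over unchanged; only the diagonal terms shrink to ρᵢσᵢ².
True-score variance = [7.7²·0.85 + 8.9²·0.62 + 14.8²·0.95 + 4.1²·0.84] + 269.131 = 321.715 + 269.131 = 590.846.
Reliability = 590.846 / 643.481 = 0.918.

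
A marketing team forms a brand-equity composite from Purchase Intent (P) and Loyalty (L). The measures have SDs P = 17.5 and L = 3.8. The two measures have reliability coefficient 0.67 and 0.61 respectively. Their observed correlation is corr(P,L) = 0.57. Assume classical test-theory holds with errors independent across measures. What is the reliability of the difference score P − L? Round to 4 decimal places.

Var(P−L) = 17.5² + 3.8² − 2·17.5·3.8·0.57 = 320.69 − 75.81 = 244.88.
Because errors are independent across components, Cov(Tᵢ,Tⱼ) = Cov(Xᵢ,Xⱼ); the off-diagonal part of the true-score variance is the same as above.
True-score variance = [17.5²·0.67 + 3.8²·0.61] − 75.81 = 213.996 − 75.81 = 138.186.
Reliability = 138.186 / 244.88 = 0.5643.

0.5643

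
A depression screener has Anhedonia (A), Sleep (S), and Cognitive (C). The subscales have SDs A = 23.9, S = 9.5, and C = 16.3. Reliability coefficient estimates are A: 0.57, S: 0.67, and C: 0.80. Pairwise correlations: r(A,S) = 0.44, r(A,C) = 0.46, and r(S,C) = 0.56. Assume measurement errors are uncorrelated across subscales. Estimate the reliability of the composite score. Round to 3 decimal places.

0.802

Var(A+S+C) = 23.9² + 9.5² + 16.3² + 2·[23.9·9.5·0.44 + 23.9·16.3·0.46 + 9.5·16.3·0.56] = 927.15 + 731.64 = 1658.79.
With uncorrelated errors the cross-covariances are all true-score covariance, so they carry over unchanged; only the diagonal terms shrink to ρᵢσᵢ².
True-score variance = [23.9²·0.57 + 9.5²·0.67 + 16.3²·0.80] + 731.64 = 598.609 + 731.64 = 1330.25.
Reliability = 1330.25 / 1658.79 = 0.802.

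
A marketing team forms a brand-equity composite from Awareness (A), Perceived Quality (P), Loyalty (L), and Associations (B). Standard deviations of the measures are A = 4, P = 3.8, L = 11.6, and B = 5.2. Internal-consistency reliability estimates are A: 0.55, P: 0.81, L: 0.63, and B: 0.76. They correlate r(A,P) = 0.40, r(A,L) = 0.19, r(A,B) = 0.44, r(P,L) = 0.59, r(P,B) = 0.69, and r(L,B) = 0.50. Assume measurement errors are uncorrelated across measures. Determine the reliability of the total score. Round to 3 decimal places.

0.826

Var(A+P+L+B) = 4² + 3.8² + 11.6² + 5.2² + 2·[4·3.8·0.40 + 4·11.6·0.19 + 4·5.2·0.44 + 3.8·11.6·0.59 + 3.8·5.2·0.69 + 11.6·5.2·0.50] = 192.04 + 187.699 = 379.739.
Because errors are independent across components, Cov(Tᵢ,Tⱼ) = Cov(Xᵢ,Xⱼ); the off-diagonal part of the true-score variance is the same as above.
True-score variance = [4²·0.55 + 3.8²·0.81 + 11.6²·0.63 + 5.2²·0.76] + 187.699 = 125.82 + 187.699 = 313.519.
Reliability = 313.519 / 379.739 = 0.826.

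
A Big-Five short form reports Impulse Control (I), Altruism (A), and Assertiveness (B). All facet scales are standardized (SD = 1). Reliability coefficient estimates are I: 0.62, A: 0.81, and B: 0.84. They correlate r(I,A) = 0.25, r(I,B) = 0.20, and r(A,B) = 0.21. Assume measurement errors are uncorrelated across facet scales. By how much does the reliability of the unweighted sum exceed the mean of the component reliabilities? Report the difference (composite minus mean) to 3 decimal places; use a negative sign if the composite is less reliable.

0.074

Var(sum) = 3 + 1.32 = 4.32; true-score variance = 2.27 + 1.32 = 3.59; composite reliability = 0.8310.
Mean component reliability = 0.7567.
Difference = 0.8310 − 0.7567 = 0.074.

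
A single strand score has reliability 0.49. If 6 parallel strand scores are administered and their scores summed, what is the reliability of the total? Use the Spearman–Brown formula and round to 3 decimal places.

0.852

ρ_k = kρ / (1 + (k−1)ρ) = 6·0.49 / (1 + 5·0.49) = 2.940 / 3.450 = 0.852.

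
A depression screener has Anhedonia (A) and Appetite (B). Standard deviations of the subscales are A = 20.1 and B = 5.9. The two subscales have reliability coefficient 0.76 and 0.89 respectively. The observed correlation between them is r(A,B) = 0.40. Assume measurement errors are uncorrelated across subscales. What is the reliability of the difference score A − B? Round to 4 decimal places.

Var(A−B) = 20.1² + 5.9² − 2·20.1·5.9·0.40 = 438.82 − 94.872 = 343.948.
With uncorrelated errors the cross-covariances are all true-score covariance, so they carry over unchanged; only the diagonal terms shrink to ρᵢσᵢ².
True-score variance = [20.1²·0.76 + 5.9²·0.89] − 94.872 = 338.029 − 94.872 = 243.157.
Reliability = 243.157 / 343.948 = 0.7070.

0.7070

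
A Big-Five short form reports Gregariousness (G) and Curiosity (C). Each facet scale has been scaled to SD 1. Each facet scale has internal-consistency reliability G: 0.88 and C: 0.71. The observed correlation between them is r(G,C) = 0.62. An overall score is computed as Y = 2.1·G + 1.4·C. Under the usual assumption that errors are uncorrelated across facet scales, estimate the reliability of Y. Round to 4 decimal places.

Var(Y) = 2.1² + 1.4² + 2·[2.94·0.62] = 6.37 + 3.6456 = 10.0156.
Under uncorrelated errors the observed covariances equal the true-score covariances, so only the own-variance terms attenuate.
True-score variance = [2.1²·0.88 + 1.4²·0.71] + 3.6456 = 5.2724 + 3.6456 = 8.918.
Reliability = 8.918 / 10.0156 = 0.8904.

0.8904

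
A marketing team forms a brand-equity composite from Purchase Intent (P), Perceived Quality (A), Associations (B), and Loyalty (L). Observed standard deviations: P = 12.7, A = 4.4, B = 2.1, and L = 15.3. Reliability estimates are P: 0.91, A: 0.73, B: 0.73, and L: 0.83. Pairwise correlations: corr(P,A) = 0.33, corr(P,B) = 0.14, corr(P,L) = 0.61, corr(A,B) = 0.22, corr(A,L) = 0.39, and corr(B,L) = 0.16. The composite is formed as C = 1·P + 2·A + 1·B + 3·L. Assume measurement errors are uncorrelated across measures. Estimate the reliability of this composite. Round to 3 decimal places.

Var(C) = 12.7² + 2²·4.4² + 2.1² + 3²·15.3² + 2·[2·12.7·4.4·0.33 + 12.7·2.1·0.14 + 3·12.7·15.3·0.61 + 2·4.4·2.1·0.22 + 6·4.4·15.3·0.39 + 3·2.1·15.3·0.16] = 2349.95 + 1146.44 = 3496.39.
Under uncorrelated errors the observed covariances equal the true-score covariances, so only the own-variance terms attenuate.
True-score variance = [12.7²·0.91 + 2²·4.4²·0.73 + 2.1²·0.73 + 3²·15.3²·0.83] + 1146.44 = 1955.18 + 1146.44 = 3101.61.
Reliability = 3101.61 / 3496.39 = 0.887.

0.887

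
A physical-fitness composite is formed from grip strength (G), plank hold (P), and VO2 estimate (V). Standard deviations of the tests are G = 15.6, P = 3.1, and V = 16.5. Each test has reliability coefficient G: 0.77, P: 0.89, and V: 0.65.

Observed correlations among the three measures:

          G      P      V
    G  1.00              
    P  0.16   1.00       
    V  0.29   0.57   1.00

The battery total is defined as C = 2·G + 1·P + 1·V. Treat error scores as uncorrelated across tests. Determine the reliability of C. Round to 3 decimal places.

Var(C) = 2²·15.6² + 3.1² + 16.5² + 2·[2·15.6·3.1·0.16 + 2·15.6·16.5·0.29 + 3.1·16.5·0.57] = 1255.3 + 387.845 = 1643.15.
Because errors are independent across components, Cov(Tᵢ,Tⱼ) = Cov(Xᵢ,Xⱼ); the off-diagonal part of the true-score variance is the same as above.
True-score variance = [2²·15.6²·0.77 + 3.1²·0.89 + 16.5²·0.65] + 387.845 = 935.064 + 387.845 = 1322.91.
Reliability = 1322.91 / 1643.15 = 0.805.

0.805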